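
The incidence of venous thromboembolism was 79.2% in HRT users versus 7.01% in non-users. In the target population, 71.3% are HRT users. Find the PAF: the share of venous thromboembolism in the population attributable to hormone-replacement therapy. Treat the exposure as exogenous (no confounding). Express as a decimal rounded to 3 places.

p₁ = 0.792, p₀ = 0.0701.
Overall risk P(Y=1) = π·p₁ + (1−π)·p₀ = 0.713×0.792 + 0.287×0.0701 = 0.58481.
Under exogeneity, PAF = [P(Y=1) − p₀] / P(Y=1).
PAF = (0.58481 − 0.0701) / 0.58481 ≈ 0.8801

PAF ≈ 0.880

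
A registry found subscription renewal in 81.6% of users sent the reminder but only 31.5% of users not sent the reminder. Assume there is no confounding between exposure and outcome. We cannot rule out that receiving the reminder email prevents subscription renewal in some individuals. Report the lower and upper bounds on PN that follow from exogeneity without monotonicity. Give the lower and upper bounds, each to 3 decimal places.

p₁ = 0.816, p₀ = 0.315.
Under exogeneity alone the bounds on PN are max{0,(p₁−p₀)/p₁} ≤ PN ≤ min{1,(1−p₀)/p₁}.
  lower = (p₁ − p₀)/p₁ = 0.501 / 0.816 ≈ 0.6140
  upper = min{1, (1 − p₀)/p₁} = 0.685 / 0.816 ≈ 0.8395

0.614 ≤ PN ≤ 0.839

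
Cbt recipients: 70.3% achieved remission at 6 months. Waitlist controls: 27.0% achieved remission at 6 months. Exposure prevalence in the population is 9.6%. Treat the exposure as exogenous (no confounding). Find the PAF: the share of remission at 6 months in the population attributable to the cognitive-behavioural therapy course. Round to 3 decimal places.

PAF ≈ 0.133

p₁ = 0.703, p₀ = 0.27.
Overall risk P(Y=1) = π·p₁ + (1−π)·p₀ = 0.096×0.703 + 0.904×0.27 = 0.31157.
Under exogeneity, PAF = [P(Y=1) − p₀] / P(Y=1).
PAF = (0.31157 − 0.27) / 0.31157 ≈ 0.1334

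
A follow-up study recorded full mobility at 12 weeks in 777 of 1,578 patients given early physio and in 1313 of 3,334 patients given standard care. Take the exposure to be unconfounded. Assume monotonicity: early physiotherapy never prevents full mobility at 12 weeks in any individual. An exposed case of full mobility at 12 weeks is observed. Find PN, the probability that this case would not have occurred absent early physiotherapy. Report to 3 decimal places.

p₁ = P(outcome | exposed) = 777/1578 = 0.4924
p₀ = P(outcome | unexposed) = 1313/3334 = 0.39382
Under exogeneity and monotonicity, PN = (p₁ − p₀) / p₁.
PN = (0.4924 − 0.39382) / 0.4924 = 0.098574 / 0.4924 ≈ 0.2002

PN ≈ 0.200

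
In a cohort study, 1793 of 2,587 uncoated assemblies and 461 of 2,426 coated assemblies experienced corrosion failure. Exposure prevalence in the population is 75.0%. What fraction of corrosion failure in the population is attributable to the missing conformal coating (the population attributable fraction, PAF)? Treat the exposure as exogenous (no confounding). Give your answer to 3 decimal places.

PAF ≈ 0.665

p₁ = P(outcome | exposed) = 1793/2587 = 0.69308
p₀ = P(outcome | unexposed) = 461/2426 = 0.19002
Overall risk P(Y=1) = π·p₁ + (1−π)·p₀ = 0.75×0.69308 + 0.25×0.19002 = 0.56732.
Under exogeneity, PAF = [P(Y=1) − p₀] / P(Y=1).
PAF = (0.56732 − 0.19002) / 0.56732 ≈ 0.6650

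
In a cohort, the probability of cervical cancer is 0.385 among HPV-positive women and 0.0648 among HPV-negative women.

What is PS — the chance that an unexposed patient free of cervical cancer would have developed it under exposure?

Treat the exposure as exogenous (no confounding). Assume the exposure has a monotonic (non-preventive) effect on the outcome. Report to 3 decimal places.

PS ≈ 0.342

Let p₁ = 0.385, p₀ = 0.0648.
Under exogeneity and monotonicity, PS = (p₁ − p₀) / (1 − p₀).
PS = (0.385 − 0.0648) / (1 − 0.0648) = 0.3202 / 0.9352 ≈ 0.3424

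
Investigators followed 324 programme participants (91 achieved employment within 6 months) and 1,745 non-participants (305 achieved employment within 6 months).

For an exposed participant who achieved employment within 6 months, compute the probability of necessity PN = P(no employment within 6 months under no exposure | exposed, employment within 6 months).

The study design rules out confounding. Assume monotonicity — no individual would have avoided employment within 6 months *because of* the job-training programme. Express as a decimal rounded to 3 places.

PN ≈ 0.378

p₁ = P(outcome | exposed) = 91/324 = 0.28086
p₀ = P(outcome | unexposed) = 305/1745 = 0.17479
Under exogeneity and monotonicity, PN = (p₁ − p₀) / p₁.
PN = (0.28086 − 0.17479) / 0.28086 = 0.10608 / 0.28086 ≈ 0.3777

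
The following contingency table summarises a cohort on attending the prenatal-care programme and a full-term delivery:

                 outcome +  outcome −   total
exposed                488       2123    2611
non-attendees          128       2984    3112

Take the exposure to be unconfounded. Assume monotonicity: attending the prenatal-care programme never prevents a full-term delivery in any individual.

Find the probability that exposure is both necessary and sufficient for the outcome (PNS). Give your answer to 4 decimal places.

PNS ≈ 0.1458

p₁ = P(outcome | exposed) = 488/2611 = 0.1869
p₀ = P(outcome | unexposed) = 128/3112 = 0.041131
Under exogeneity and monotonicity, PNS = p₁ − p₀.
PNS = 0.1869 − 0.041131 = 0.14577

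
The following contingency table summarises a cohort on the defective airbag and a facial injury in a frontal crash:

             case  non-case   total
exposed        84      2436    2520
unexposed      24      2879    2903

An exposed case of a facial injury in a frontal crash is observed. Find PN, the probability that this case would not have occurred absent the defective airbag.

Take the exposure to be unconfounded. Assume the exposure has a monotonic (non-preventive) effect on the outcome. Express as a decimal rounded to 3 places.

p₁ = P(outcome | exposed) = 84/2520 = 0.033333
p₀ = P(outcome | unexposed) = 24/2903 = 0.0082673
Under exogeneity and monotonicity, PN = (p₁ − p₀) / p₁.
PN = (0.033333 − 0.0082673) / 0.033333 = 0.025066 / 0.033333 ≈ 0.7520

PN ≈ 0.752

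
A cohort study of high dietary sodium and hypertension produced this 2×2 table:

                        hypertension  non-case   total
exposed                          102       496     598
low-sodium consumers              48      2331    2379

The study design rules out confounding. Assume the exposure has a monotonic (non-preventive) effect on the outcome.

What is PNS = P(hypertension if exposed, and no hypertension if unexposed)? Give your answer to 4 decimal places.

PNS ≈ 0.1504

p₁ = P(outcome | exposed) = 102/598 = 0.17057
p₀ = P(outcome | unexposed) = 48/2379 = 0.020177
Under exogeneity and monotonicity, PNS = p₁ − p₀.
PNS = 0.17057 − 0.020177 = 0.15039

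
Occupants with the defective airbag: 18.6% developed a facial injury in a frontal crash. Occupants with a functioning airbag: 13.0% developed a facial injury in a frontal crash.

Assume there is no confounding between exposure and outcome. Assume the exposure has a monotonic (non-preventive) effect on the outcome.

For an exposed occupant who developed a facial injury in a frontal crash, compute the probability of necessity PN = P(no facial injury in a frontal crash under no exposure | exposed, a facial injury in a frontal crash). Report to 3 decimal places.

p₁ = 0.186, p₀ = 0.13.
Under exogeneity and monotonicity, PN = (p₁ − p₀) / p₁.
PN = (0.186 − 0.13) / 0.186 = 0.056 / 0.186 ≈ 0.3011

PN ≈ 0.301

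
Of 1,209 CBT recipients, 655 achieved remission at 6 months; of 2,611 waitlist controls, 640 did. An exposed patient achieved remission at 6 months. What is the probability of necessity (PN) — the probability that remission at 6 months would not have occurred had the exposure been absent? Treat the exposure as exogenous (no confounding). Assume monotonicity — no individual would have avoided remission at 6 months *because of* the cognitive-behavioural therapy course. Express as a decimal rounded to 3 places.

PN ≈ 0.548

p₁ = P(outcome | exposed) = 655/1209 = 0.54177
p₀ = P(outcome | unexposed) = 640/2611 = 0.24512
Under exogeneity and monotonicity, PN = (p₁ − p₀) / p₁.
PN = (0.54177 − 0.24512) / 0.54177 = 0.29665 / 0.54177 ≈ 0.5476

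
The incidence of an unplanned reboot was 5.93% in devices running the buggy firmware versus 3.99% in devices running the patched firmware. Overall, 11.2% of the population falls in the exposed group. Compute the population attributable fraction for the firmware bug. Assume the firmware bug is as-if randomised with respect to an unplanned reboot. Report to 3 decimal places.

p₁ = 0.0593, p₀ = 0.0399.
Overall risk P(Y=1) = π·p₁ + (1−π)·p₀ = 0.112×0.0593 + 0.888×0.0399 = 0.042073.
Under exogeneity, PAF = [P(Y=1) − p₀] / P(Y=1).
PAF = (0.042073 − 0.0399) / 0.042073 ≈ 0.0516

PAF ≈ 0.052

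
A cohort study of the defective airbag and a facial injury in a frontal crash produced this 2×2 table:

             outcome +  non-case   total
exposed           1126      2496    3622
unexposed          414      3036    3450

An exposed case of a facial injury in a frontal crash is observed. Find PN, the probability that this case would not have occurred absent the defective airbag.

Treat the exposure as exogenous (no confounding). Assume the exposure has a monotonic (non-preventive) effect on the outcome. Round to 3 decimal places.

PN ≈ 0.614

p₁ = P(outcome | exposed) = 1126/3622 = 0.31088
p₀ = P(outcome | unexposed) = 414/3450 = 0.12
Under exogeneity and monotonicity, PN = (p₁ − p₀)/p₁.
PN = (0.31088 − 0.12) / 0.31088 ≈ 0.6140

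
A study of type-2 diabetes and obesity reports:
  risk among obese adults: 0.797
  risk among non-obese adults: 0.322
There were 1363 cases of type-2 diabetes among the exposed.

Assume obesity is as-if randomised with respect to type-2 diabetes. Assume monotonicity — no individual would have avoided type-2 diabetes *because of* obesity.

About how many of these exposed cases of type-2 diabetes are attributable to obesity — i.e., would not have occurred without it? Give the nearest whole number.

about 812 cases

Let p₁ = 0.797, p₀ = 0.322.
PN = (p₁ − p₀)/p₁ = (0.797 − 0.322) / 0.797 ≈ 0.59598.
Attributable cases ≈ PN × (exposed cases) = 0.59598 × 1363 ≈ 812.33.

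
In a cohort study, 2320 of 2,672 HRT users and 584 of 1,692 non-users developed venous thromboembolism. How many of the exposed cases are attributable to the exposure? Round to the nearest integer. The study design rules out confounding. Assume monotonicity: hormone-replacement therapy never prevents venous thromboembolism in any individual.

p₁ = P(outcome | exposed) = 2320/2672 = 0.86826
p₀ = P(outcome | unexposed) = 584/1692 = 0.34515
PN = (p₁ − p₀)/p₁ = (0.86826 − 0.34515) / 0.86826 ≈ 0.60248.
Attributable cases ≈ PN × (exposed cases) = 0.60248 × 2320 ≈ 1397.75.

about 1398 cases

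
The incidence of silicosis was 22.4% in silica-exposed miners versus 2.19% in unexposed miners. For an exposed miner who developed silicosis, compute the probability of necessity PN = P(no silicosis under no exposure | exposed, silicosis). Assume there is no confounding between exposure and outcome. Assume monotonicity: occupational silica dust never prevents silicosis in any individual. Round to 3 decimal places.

p₁ = 0.224, p₀ = 0.0219.
Under exogeneity and monotonicity, PN = (p₁ − p₀) / p₁.
PN = (0.224 − 0.0219) / 0.224 = 0.2021 / 0.224 ≈ 0.9022

PN ≈ 0.902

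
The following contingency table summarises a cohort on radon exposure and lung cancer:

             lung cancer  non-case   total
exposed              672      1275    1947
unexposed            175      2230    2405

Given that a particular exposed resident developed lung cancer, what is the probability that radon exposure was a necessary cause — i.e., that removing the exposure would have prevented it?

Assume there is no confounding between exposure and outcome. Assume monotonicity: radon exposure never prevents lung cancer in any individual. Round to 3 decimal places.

p₁ = P(outcome | exposed) = 672/1947 = 0.34515
p₀ = P(outcome | unexposed) = 175/2405 = 0.072765
Under exogeneity and monotonicity, PN = (p₁ − p₀)/p₁.
PN = (0.34515 − 0.072765) / 0.34515 ≈ 0.7892

PN ≈ 0.789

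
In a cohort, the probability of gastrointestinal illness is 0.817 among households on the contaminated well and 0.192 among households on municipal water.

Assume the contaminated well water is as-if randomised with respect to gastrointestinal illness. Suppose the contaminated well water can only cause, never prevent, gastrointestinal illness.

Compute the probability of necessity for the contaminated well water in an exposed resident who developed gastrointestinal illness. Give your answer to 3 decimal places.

PN ≈ 0.765

Let p₁ = 0.817, p₀ = 0.192.
Under exogeneity and monotonicity, PN = (p₁ − p₀) / p₁.
PN = (0.817 − 0.192) / 0.817 = 0.625 / 0.817 ≈ 0.7650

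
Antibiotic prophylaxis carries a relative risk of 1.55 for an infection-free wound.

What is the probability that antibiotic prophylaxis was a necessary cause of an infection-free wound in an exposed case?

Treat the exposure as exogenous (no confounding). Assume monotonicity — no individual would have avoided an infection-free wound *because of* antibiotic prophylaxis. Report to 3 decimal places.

Under exogeneity and monotonicity, PN = (RR − 1) / RR = 1 − 1/RR.
PN = (1.55 − 1) / 1.55 = 0.55 / 1.55 ≈ 0.3548

PN ≈ 0.355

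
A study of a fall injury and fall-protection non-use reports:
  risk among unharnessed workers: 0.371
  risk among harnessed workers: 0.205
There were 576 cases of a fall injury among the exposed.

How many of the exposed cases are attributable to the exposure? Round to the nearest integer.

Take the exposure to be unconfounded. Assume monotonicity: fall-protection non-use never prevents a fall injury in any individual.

Let p₁ = 0.371, p₀ = 0.205.
PN = (p₁ − p₀)/p₁ = (0.371 − 0.205) / 0.371 ≈ 0.44744.
Attributable cases ≈ PN × (exposed cases) = 0.44744 × 576 ≈ 257.73.

about 258 cases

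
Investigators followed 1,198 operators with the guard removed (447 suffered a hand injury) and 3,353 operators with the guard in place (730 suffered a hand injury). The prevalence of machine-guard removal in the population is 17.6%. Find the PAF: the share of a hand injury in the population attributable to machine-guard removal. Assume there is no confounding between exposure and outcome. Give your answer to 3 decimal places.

p₁ = P(outcome | exposed) = 447/1198 = 0.37312
p₀ = P(outcome | unexposed) = 730/3353 = 0.21772
Overall risk P(Y=1) = π·p₁ + (1−π)·p₀ = 0.176×0.37312 + 0.824×0.21772 = 0.24507.
Under exogeneity, PAF = [P(Y=1) − p₀] / P(Y=1).
PAF = (0.24507 − 0.21772) / 0.24507 ≈ 0.1116

PAF ≈ 0.112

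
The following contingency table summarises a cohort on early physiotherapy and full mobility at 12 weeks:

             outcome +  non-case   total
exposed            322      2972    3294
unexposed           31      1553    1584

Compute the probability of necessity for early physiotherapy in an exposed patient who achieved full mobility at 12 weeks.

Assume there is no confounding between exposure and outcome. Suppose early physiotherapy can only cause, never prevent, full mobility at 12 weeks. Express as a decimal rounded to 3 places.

p₁ = P(outcome | exposed) = 322/3294 = 0.097753
p₀ = P(outcome | unexposed) = 31/1584 = 0.019571
Under exogeneity and monotonicity, PN = (p₁ − p₀) / p₁.
PN = (0.097753 − 0.019571) / 0.097753 = 0.078183 / 0.097753 ≈ 0.7998

PN ≈ 0.800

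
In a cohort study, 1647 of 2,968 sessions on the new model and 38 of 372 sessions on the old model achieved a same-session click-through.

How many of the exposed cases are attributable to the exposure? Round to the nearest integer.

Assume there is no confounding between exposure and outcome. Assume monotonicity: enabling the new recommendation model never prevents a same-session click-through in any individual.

p₁ = P(outcome | exposed) = 1647/2968 = 0.55492
p₀ = P(outcome | unexposed) = 38/372 = 0.10215
PN = (p₁ − p₀)/p₁ = (0.55492 − 0.10215) / 0.55492 ≈ 0.81592.
Attributable cases ≈ PN × (exposed cases) = 0.81592 × 1647 ≈ 1343.82.

about 1344 cases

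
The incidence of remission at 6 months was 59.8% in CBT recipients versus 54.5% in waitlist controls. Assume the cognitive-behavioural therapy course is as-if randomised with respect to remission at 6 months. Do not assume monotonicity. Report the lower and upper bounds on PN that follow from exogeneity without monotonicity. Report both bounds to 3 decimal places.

p₁ = 0.598, p₀ = 0.545.
Under exogeneity alone the bounds on PN are max{0,(p₁−p₀)/p₁} ≤ PN ≤ min{1,(1−p₀)/p₁}.
  lower = (p₁ − p₀)/p₁ = 0.053 / 0.598 ≈ 0.0886
  upper = min{1, (1 − p₀)/p₁} = 0.455 / 0.598 ≈ 0.7609

0.089 ≤ PN ≤ 0.761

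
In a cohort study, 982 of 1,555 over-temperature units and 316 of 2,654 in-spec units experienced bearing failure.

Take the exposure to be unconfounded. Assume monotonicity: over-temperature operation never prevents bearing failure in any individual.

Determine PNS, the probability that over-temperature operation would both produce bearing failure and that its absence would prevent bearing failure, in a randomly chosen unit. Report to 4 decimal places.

p₁ = P(outcome | exposed) = 982/1555 = 0.63151
p₀ = P(outcome | unexposed) = 316/2654 = 0.11907
Under exogeneity and monotonicity, PNS = p₁ − p₀.
PNS = 0.63151 − 0.11907 = 0.51245

PNS ≈ 0.5124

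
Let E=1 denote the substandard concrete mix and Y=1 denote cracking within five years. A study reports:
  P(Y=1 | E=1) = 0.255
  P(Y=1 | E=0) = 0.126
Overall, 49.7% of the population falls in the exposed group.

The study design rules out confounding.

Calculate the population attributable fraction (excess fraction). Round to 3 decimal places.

PAF ≈ 0.337

Let p₁ = 0.255, p₀ = 0.126.
Overall risk P(Y=1) = π·p₁ + (1−π)·p₀ = 0.497×0.255 + 0.503×0.126 = 0.19011.
Under exogeneity, PAF = [P(Y=1) − p₀] / P(Y=1).
PAF = (0.19011 − 0.126) / 0.19011 ≈ 0.3372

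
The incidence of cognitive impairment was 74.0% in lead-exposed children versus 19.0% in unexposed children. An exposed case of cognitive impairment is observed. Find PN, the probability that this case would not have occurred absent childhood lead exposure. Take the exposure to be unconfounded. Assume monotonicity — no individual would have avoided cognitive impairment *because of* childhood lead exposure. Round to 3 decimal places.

PN ≈ 0.743

p₁ = 0.74, p₀ = 0.19.
Under exogeneity and monotonicity, PN = (p₁ − p₀) / p₁.
PN = (0.74 − 0.19) / 0.74 = 0.55 / 0.74 ≈ 0.7432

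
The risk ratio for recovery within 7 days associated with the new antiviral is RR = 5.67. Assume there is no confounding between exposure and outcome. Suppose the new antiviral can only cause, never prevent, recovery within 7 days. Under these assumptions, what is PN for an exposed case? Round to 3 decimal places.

Under exogeneity and monotonicity, PN = (RR − 1) / RR = 1 − 1/RR.
PN = (5.67 − 1) / 5.67 = 4.67 / 5.67 ≈ 0.8236

PN ≈ 0.824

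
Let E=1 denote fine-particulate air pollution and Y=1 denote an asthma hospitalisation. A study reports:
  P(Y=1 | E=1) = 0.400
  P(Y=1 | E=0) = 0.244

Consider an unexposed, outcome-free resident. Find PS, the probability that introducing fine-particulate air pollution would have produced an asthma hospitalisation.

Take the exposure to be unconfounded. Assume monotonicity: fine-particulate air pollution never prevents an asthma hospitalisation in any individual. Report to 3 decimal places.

Let p₁ = 0.4, p₀ = 0.244.
Under exogeneity and monotonicity, PS = (p₁ − p₀) / (1 − p₀).
PS = (0.4 − 0.244) / (1 − 0.244) = 0.156 / 0.756 ≈ 0.2063

PS ≈ 0.206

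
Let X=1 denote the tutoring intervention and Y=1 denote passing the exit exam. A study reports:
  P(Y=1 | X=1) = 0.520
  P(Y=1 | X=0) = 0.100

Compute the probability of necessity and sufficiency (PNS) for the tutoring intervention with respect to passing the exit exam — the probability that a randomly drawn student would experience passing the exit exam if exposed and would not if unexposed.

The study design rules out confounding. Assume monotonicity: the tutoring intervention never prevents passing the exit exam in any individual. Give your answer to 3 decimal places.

PNS ≈ 0.420

Let p₁ = 0.52, p₀ = 0.1.
Under exogeneity and monotonicity, PNS = p₁ − p₀.
PNS = 0.52 − 0.1 = 0.42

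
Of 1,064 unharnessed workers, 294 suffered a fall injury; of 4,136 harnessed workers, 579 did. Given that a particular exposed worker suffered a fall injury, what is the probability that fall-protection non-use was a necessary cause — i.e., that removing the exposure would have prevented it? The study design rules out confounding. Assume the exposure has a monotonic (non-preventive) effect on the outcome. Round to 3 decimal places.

p₁ = P(outcome | exposed) = 294/1064 = 0.27632
p₀ = P(outcome | unexposed) = 579/4136 = 0.13999
Under exogeneity and monotonicity, PN = (p₁ − p₀) / p₁.
PN = (0.27632 − 0.13999) / 0.27632 = 0.13633 / 0.27632 ≈ 0.4934

PN ≈ 0.493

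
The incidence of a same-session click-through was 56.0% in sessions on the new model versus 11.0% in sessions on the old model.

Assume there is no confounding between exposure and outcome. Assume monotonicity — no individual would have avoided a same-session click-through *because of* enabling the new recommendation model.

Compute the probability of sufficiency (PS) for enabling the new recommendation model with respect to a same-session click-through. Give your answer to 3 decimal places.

PS ≈ 0.506

p₁ = 0.56, p₀ = 0.11.
Under exogeneity and monotonicity, PS = (p₁ − p₀) / (1 − p₀).
PS = (0.56 − 0.11) / (1 − 0.11) = 0.45 / 0.89 ≈ 0.5056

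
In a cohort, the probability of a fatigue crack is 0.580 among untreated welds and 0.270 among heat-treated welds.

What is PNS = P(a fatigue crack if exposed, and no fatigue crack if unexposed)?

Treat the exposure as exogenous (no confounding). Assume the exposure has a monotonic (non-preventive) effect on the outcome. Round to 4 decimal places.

PNS ≈ 0.3100

Let p₁ = 0.58, p₀ = 0.27.
Under exogeneity and monotonicity, PNS = p₁ − p₀.
PNS = 0.58 − 0.27 = 0.31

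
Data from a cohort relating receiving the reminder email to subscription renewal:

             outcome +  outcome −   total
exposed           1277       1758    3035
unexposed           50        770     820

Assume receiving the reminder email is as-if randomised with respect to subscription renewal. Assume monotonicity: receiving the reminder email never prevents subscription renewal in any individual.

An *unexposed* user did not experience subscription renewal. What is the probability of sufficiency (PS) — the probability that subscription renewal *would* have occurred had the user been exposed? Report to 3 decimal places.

PS ≈ 0.383

p₁ = P(outcome | exposed) = 1277/3035 = 0.42076
p₀ = P(outcome | unexposed) = 50/820 = 0.060976
Under exogeneity and monotonicity, PS = (p₁ − p₀) / (1 − p₀).
PS = (0.42076 − 0.060976) / (1 − 0.060976) = 0.35978 / 0.93902 ≈ 0.3831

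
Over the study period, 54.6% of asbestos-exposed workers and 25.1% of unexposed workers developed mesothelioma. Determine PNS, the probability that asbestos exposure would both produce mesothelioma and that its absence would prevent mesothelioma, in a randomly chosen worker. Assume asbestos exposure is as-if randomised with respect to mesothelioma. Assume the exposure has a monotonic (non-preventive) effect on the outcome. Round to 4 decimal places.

PNS ≈ 0.2950

p₁ = 0.546, p₀ = 0.251.
Under exogeneity and monotonicity, PNS = p₁ − p₀.
PNS = 0.546 − 0.251 = 0.295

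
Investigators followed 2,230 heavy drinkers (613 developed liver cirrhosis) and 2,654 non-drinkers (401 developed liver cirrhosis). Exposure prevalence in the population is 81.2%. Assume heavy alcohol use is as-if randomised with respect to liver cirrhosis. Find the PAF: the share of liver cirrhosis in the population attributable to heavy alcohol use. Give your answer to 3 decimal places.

p₁ = P(outcome | exposed) = 613/2230 = 0.27489
p₀ = P(outcome | unexposed) = 401/2654 = 0.15109
Overall risk P(Y=1) = π·p₁ + (1−π)·p₀ = 0.812×0.27489 + 0.188×0.15109 = 0.25161.
Under exogeneity, PAF = [P(Y=1) − p₀] / P(Y=1).
PAF = (0.25161 − 0.15109) / 0.25161 ≈ 0.3995

PAF ≈ 0.400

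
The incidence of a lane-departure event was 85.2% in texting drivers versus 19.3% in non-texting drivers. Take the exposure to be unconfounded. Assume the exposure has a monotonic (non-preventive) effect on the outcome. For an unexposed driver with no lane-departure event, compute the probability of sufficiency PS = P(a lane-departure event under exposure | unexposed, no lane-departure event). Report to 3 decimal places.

p₁ = 0.852, p₀ = 0.193.
Under exogeneity and monotonicity, PS = (p₁ − p₀) / (1 − p₀).
PS = (0.852 − 0.193) / (1 − 0.193) = 0.659 / 0.807 ≈ 0.8166

PS ≈ 0.817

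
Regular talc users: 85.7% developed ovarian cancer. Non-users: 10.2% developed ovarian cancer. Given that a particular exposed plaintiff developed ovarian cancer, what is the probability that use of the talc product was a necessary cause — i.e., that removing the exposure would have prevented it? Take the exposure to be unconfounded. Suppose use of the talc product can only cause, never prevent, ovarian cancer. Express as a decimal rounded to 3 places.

p₁ = 0.857, p₀ = 0.102.
Under exogeneity and monotonicity, PN = (p₁ − p₀) / p₁.
PN = (0.857 − 0.102) / 0.857 = 0.755 / 0.857 ≈ 0.8810

PN ≈ 0.881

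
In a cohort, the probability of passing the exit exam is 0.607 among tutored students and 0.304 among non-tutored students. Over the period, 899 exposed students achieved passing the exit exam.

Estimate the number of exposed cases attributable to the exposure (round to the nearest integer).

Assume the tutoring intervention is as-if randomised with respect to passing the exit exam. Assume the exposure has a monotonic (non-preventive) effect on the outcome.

Let p₁ = 0.607, p₀ = 0.304.
PN = (p₁ − p₀)/p₁ = (0.607 − 0.304) / 0.607 ≈ 0.49918.
Attributable cases ≈ PN × (exposed cases) = 0.49918 × 899 ≈ 448.76.

about 449 cases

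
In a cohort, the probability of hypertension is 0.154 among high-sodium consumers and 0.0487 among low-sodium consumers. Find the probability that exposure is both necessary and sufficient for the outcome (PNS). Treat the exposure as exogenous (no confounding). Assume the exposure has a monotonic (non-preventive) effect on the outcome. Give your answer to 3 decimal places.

Let p₁ = 0.154, p₀ = 0.0487.
Under exogeneity and monotonicity, PNS = p₁ − p₀.
PNS = 0.154 − 0.0487 = 0.1053

PNS ≈ 0.105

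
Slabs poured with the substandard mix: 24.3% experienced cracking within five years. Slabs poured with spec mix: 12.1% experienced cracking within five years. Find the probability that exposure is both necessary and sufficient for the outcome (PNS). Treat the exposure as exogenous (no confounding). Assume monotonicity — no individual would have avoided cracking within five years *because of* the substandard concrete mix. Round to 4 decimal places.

p₁ = 0.243, p₀ = 0.121.
Under exogeneity and monotonicity, PNS = p₁ − p₀.
PNS = 0.243 − 0.121 = 0.122

PNS ≈ 0.1220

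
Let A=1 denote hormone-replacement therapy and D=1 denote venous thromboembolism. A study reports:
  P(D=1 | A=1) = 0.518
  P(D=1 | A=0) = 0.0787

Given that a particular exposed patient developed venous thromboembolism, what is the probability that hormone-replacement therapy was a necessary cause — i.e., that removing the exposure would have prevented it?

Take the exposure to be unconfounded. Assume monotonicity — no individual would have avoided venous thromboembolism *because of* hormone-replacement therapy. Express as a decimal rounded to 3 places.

Let p₁ = 0.518, p₀ = 0.0787.
Under exogeneity and monotonicity, PN = (p₁ − p₀) / p₁.
PN = (0.518 − 0.0787) / 0.518 = 0.4393 / 0.518 ≈ 0.8481

PN ≈ 0.848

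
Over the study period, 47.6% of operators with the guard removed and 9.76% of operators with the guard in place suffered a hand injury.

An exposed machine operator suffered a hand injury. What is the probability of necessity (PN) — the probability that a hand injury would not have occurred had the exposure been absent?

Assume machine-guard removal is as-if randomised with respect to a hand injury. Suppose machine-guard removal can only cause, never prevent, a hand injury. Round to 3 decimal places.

p₁ = 0.476, p₀ = 0.0976.
Under exogeneity and monotonicity, PN = (p₁ − p₀) / p₁.
PN = (0.476 − 0.0976) / 0.476 = 0.3784 / 0.476 ≈ 0.7950

PN ≈ 0.795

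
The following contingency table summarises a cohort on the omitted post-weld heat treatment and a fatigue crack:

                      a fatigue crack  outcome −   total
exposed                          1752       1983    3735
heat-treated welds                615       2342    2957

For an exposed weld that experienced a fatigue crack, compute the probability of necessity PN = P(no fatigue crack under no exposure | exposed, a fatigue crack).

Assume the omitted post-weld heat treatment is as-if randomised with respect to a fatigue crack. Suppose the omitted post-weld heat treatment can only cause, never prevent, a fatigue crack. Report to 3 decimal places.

p₁ = P(outcome | exposed) = 1752/3735 = 0.46908
p₀ = P(outcome | unexposed) = 615/2957 = 0.20798
Under exogeneity and monotonicity, PN = (p₁ − p₀) / p₁.
PN = (0.46908 − 0.20798) / 0.46908 = 0.2611 / 0.46908 ≈ 0.5566

PN ≈ 0.557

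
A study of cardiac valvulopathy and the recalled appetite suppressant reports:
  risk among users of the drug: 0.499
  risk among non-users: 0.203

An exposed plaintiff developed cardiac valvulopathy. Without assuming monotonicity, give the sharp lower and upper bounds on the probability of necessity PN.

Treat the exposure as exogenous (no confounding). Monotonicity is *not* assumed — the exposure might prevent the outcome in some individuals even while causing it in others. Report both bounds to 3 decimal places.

0.593 ≤ PN ≤ 1.000

Let p₁ = 0.499, p₀ = 0.203.
Under exogeneity alone the bounds on PN are max{0,(p₁−p₀)/p₁} ≤ PN ≤ min{1,(1−p₀)/p₁}.
  lower = (p₁ − p₀)/p₁ = 0.296 / 0.499 ≈ 0.5932
  upper = min{1, (1 − p₀)/p₁} = 0.797 / 0.499 ≈ 1.5972 → capped at 1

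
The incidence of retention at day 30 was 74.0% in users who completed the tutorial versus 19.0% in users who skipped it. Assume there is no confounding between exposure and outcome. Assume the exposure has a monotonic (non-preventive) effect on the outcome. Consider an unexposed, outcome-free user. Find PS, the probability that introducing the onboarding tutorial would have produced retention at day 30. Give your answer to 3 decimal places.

p₁ = 0.74, p₀ = 0.19.
Under exogeneity and monotonicity, PS = (p₁ − p₀) / (1 − p₀).
PS = (0.74 − 0.19) / (1 − 0.19) = 0.55 / 0.81 ≈ 0.6790

PS ≈ 0.679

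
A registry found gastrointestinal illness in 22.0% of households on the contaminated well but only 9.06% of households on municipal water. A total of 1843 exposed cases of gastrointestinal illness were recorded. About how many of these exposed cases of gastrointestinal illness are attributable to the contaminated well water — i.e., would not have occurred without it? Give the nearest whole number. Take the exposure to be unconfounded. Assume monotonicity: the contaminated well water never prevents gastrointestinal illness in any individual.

about 1084 cases

p₁ = 0.22, p₀ = 0.0906.
PN = (p₁ − p₀)/p₁ = (0.22 − 0.0906) / 0.22 ≈ 0.58818.
Attributable cases ≈ PN × (exposed cases) = 0.58818 × 1843 ≈ 1084.02.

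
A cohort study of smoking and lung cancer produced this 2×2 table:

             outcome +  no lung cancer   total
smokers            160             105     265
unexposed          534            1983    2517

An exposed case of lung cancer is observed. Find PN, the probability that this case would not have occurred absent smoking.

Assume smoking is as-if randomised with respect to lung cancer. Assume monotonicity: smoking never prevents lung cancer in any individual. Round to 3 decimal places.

PN ≈ 0.649

p₁ = P(outcome | exposed) = 160/265 = 0.60377
p₀ = P(outcome | unexposed) = 534/2517 = 0.21216
Under exogeneity and monotonicity, PN = (p₁ − p₀) / p₁.
PN = (0.60377 − 0.21216) / 0.60377 = 0.39162 / 0.60377 ≈ 0.6486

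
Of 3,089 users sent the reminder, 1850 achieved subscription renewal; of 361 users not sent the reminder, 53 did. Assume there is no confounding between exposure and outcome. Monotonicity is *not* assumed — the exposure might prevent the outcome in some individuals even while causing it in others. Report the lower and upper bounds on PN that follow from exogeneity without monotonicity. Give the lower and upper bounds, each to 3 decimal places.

0.755 ≤ PN ≤ 1.000

p₁ = P(outcome | exposed) = 1850/3089 = 0.5989
p₀ = P(outcome | unexposed) = 53/361 = 0.14681
Under exogeneity alone the bounds on PN are max{0,(p₁−p₀)/p₁} ≤ PN ≤ min{1,(1−p₀)/p₁}.
  lower = (p₁ − p₀)/p₁ = 0.45208 / 0.5989 ≈ 0.7549
  upper = min{1, (1 − p₀)/p₁} = 0.85319 / 0.5989 ≈ 1.4246 → capped at 1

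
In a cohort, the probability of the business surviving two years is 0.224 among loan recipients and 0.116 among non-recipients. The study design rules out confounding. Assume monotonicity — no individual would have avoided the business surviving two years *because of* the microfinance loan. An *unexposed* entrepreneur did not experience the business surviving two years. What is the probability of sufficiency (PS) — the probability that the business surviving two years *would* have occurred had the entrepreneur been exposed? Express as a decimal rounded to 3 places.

PS ≈ 0.122

Let p₁ = 0.224, p₀ = 0.116.
Under exogeneity and monotonicity, PS = (p₁ − p₀) / (1 − p₀).
PS = (0.224 − 0.116) / (1 − 0.116) = 0.108 / 0.884 ≈ 0.1222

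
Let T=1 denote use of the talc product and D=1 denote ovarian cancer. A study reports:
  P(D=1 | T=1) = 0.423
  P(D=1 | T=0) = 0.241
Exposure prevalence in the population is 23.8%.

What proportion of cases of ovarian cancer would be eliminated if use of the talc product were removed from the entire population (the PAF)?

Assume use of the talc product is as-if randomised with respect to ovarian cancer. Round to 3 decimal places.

PAF ≈ 0.152

Let p₁ = 0.423, p₀ = 0.241.
Overall risk P(Y=1) = π·p₁ + (1−π)·p₀ = 0.238×0.423 + 0.762×0.241 = 0.28432.
Under exogeneity, PAF = [P(Y=1) − p₀] / P(Y=1).
PAF = (0.28432 − 0.241) / 0.28432 ≈ 0.1524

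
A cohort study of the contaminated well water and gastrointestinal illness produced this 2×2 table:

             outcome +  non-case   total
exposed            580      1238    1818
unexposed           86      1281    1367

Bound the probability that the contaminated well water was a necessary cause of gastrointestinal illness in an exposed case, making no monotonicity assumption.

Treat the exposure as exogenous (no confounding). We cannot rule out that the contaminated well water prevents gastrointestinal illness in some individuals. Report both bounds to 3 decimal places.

0.803 ≤ PN ≤ 1.000

p₁ = P(outcome | exposed) = 580/1818 = 0.31903
p₀ = P(outcome | unexposed) = 86/1367 = 0.062911
Under exogeneity alone the bounds on PN are max{0,(p₁−p₀)/p₁} ≤ PN ≤ min{1,(1−p₀)/p₁}.
  lower = (p₁ − p₀)/p₁ = 0.25612 / 0.31903 ≈ 0.8028
  upper = min{1, (1 − p₀)/p₁} = 0.93709 / 0.31903 ≈ 2.9373 → capped at 1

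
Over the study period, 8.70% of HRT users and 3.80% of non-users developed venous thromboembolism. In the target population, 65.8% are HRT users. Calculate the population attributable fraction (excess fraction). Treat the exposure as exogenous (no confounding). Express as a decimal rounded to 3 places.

p₁ = 0.087, p₀ = 0.038.
Overall risk P(Y=1) = π·p₁ + (1−π)·p₀ = 0.658×0.087 + 0.342×0.038 = 0.070242.
Under exogeneity, PAF = [P(Y=1) − p₀] / P(Y=1).
PAF = (0.070242 − 0.038) / 0.070242 ≈ 0.4590

PAF ≈ 0.459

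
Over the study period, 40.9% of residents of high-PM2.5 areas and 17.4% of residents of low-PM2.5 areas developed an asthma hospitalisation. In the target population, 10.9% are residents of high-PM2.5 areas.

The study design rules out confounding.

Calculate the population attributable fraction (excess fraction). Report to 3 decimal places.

PAF ≈ 0.128

p₁ = 0.409, p₀ = 0.174.
Overall risk P(Y=1) = π·p₁ + (1−π)·p₀ = 0.109×0.409 + 0.891×0.174 = 0.19961.
Under exogeneity, PAF = [P(Y=1) − p₀] / P(Y=1).
PAF = (0.19961 − 0.174) / 0.19961 ≈ 0.1283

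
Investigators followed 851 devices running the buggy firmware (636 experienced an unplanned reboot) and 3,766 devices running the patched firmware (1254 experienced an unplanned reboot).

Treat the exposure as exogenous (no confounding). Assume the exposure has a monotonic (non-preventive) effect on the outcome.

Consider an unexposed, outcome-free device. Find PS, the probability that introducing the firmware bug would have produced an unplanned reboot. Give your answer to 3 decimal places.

p₁ = P(outcome | exposed) = 636/851 = 0.74736
p₀ = P(outcome | unexposed) = 1254/3766 = 0.33298
Under exogeneity and monotonicity, PS = (p₁ − p₀) / (1 − p₀).
PS = (0.74736 − 0.33298) / (1 − 0.33298) = 0.41438 / 0.66702 ≈ 0.6212

PS ≈ 0.621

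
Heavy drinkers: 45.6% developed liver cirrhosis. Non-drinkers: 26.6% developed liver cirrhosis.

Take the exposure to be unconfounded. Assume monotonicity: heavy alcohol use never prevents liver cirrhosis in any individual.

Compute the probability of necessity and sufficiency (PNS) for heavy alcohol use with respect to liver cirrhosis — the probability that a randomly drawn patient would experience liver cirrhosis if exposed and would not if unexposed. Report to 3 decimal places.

PNS ≈ 0.190

p₁ = 0.456, p₀ = 0.266.
Under exogeneity and monotonicity, PNS = p₁ − p₀.
PNS = 0.456 − 0.266 = 0.19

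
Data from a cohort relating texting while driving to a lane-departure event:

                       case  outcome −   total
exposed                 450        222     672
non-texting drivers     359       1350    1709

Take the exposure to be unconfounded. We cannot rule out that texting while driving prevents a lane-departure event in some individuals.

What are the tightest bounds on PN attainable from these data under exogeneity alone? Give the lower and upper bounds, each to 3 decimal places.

p₁ = P(outcome | exposed) = 450/672 = 0.66964
p₀ = P(outcome | unexposed) = 359/1709 = 0.21006
Under exogeneity alone the bounds on PN are max{0,(p₁−p₀)/p₁} ≤ PN ≤ min{1,(1−p₀)/p₁}.
  lower = (p₁ − p₀)/p₁ = 0.45958 / 0.66964 ≈ 0.6863
  upper = min{1, (1 − p₀)/p₁} = 0.78994 / 0.66964 ≈ 1.1796 → capped at 1

0.686 ≤ PN ≤ 1.000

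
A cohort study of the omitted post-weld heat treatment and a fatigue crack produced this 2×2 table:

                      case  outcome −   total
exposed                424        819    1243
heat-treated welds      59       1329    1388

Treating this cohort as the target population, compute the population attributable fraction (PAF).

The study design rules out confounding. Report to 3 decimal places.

p₁ = P(outcome | exposed) = 424/1243 = 0.34111
p₀ = P(outcome | unexposed) = 59/1388 = 0.042507
Exposure prevalence π = 1243/2631 = 0.47244; overall risk P(Y=1) = 0.18358.
Under exogeneity, PAF = [P(Y=1) − p₀]/P(Y=1).
PAF = (0.18358 − 0.042507) / 0.18358 ≈ 0.7685

PAF ≈ 0.768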